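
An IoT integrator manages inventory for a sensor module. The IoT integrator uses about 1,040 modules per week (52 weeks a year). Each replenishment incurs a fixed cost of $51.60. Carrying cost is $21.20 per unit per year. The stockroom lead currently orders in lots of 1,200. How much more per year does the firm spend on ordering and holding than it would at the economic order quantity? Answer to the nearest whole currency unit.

Extra cost ≈ $4,168 per year

Annual demand D = 1,040 × 52 = 54,080.
EOQ = √(2DS/H) = √(2 × 54,080 × 51.6 / 21.2) ≈ 513.09.
Cost at Q* = (D/Q*)S + (Q*/2)H = √(2DSH) ≈ $10,877.43.
Cost at Q = 1,200: (54,080/1,200)×51.6 + (1,200/2)×21.2 = $2,325.44 + $12,720.00 = $15,045.44.
Excess = $15,045.44 − $10,877.43 = $4,168.01.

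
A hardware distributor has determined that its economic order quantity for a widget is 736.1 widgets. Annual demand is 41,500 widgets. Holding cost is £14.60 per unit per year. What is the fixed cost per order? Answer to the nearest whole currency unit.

Invert the EOQ relation Q*² = 2DS/H.
From Q* = √(2DS/H): S = Q*²H / (2D) = 736.1² × 14.6 / (2 × 41,500) = 95.3122.

S ≈ £95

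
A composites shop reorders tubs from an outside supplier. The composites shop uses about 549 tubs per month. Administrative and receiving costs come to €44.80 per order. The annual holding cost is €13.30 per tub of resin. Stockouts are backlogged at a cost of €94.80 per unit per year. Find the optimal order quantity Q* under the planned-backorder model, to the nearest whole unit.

Annual demand D = 549 × 12 = 6,588.
With planned backorders, Q* = √(2DS/H) · √((H+B)/B).
√(2DS/H) = √(2 × 6,588 × 44.8 / 13.3) = 210.671.
√((H+B)/B) = √((13.3+94.8)/94.8) = 1.0678.
Q* ≈ 224.964.

Q* ≈ 225 tubs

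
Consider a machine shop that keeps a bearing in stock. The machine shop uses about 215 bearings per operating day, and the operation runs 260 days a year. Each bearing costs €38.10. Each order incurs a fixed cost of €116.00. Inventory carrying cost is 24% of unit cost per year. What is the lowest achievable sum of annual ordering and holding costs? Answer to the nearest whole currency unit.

Annual demand D = 215 × 260 = 55,900.
Holding cost H = 0.24 × €38.10 = €9.1440 per unit per year.
Q* = √(2DS/H) = √(2 × 55,900 × 116 / 9.144) ≈ 1190.92.
At Q*, ordering cost (D/Q*)S equals holding cost (Q*/2)H, each = √(DSH/2).
Minimum total = √(2DSH) = √(2 × 55,900 × 116 × 9.144) ≈ 10889.752.

TC* ≈ €10,890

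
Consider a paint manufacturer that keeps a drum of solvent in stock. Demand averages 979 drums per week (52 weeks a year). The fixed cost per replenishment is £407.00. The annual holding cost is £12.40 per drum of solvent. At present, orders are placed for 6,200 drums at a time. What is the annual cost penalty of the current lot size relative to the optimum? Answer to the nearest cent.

Extra cost ≈ £19,113.71 per year

Annual demand D = 979 × 52 = 50,908.
EOQ = √(2DS/H) = √(2 × 50,908 × 407 / 12.4) ≈ 1828.08.
Cost at Q* = (D/Q*)S + (Q*/2)H = √(2DSH) ≈ £22,668.15.
Cost at Q = 6,200: (50,908/6,200)×407 + (6,200/2)×12.4 = £3,341.86 + £38,440.00 = £41,781.86.
Excess = £41,781.86 − £22,668.15 = £19,113.71.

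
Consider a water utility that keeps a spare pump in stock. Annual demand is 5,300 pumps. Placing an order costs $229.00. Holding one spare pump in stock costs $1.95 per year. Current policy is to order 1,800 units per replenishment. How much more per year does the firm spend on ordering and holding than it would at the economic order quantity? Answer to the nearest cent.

Extra cost ≈ $253.63 per year

EOQ = √(2DS/H) = √(2 × 5,300 × 229 / 1.95) ≈ 1115.72.
Cost at Q* = (D/Q*)S + (Q*/2)H = √(2DSH) ≈ $2,175.64.
Cost at Q = 1,800: (5,300/1,800)×229 + (1,800/2)×1.95 = $674.28 + $1,755.00 = $2,429.28.
Excess = $2,429.28 − $2,175.64 = $253.63.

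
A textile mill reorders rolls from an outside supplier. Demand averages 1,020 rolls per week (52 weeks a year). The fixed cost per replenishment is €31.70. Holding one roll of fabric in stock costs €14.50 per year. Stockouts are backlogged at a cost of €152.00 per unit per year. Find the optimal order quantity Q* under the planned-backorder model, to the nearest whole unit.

Annual demand D = 1,020 × 52 = 53,040.
With planned backorders, Q* = √(2DS/H) · √((H+B)/B).
√(2DS/H) = √(2 × 53,040 × 31.7 / 14.5) = 481.573.
√((H+B)/B) = √((14.5+152)/152) = 1.0466.
Q* ≈ 504.020.

Q* ≈ 504 rolls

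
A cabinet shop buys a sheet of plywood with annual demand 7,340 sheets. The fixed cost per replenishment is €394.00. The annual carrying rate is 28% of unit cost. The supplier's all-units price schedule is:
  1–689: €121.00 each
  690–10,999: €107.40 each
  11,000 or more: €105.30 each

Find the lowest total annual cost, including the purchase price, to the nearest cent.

TC* ≈ €802,882.09

Holding cost per unit per year at price C is H = 0.28·C.
Evaluate total cost at each tier's feasible EOQ or, if the EOQ is below the tier, at the tier's minimum quantity.
EOQ at €121.00 = 413.2 (feasible in tier 1): TC = 7,340×€121.00 + (7,340/413.2)×394 + (413.2/2)×0.28×€121.00 = €902,138.54.
EOQ at €107.40 = 438.6 < 690, so use break Q=690: TC = 7,340×€107.40 + (7,340/690.0)×394 + (690.0/2)×0.28×€107.40 = €802,882.09.
EOQ at €105.30 = 442.9 < 11000, so use break Q=11000: TC = 7,340×€105.30 + (7,340/11000.0)×394 + (11000.0/2)×0.28×€105.30 = €935,326.91.
Lowest total cost among the candidates is at Q = 690.0.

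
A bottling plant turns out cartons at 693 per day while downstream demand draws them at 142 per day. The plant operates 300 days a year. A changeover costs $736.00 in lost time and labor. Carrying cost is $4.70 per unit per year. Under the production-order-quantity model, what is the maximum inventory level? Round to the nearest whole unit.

I_max ≈ 3,257 cartons

Annual demand D = 142 × 300 = 42,600.
Production build-up factor (1 − d/p) = 1 − 142/693 = 0.7951.
Q* = √(2DS / (H(1 − d/p))) = √(2 × 42,600 × 736 / (4.7 × 0.7951)).
= √(62,707,200 / 3.7369) ≈ 4096.383.
Maximum inventory = Q*(1 − d/p) = 4096.383 × 0.7951 ≈ 3257.009.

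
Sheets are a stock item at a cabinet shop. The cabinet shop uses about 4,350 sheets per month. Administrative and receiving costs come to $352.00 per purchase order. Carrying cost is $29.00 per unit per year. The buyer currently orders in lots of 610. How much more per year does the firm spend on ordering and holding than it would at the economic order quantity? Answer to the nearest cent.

Annual demand D = 4,350 × 12 = 52,200.
EOQ = √(2DS/H) = √(2 × 52,200 × 352 / 29) ≈ 1125.70.
Cost at Q* = (D/Q*)S + (Q*/2)H = √(2DSH) ≈ $32,645.29.
Cost at Q = 610: (52,200/610)×352 + (610/2)×29 = $30,121.97 + $8,845.00 = $38,966.97.
Excess = $38,966.97 − $32,645.29 = $6,321.67.

Extra cost ≈ $6,321.67 per year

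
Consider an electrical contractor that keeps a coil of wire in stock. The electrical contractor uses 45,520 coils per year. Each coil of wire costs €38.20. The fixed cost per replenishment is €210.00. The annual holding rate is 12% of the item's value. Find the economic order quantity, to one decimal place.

Holding cost H = 0.12 × €38.20 = €4.5840 per unit per year.
EOQ = √(2DS / H) = √(2 × 45,520 × 210 / 4.584).
= √(19,118,400 / 4.584) = √4,170,680.6283 ≈ 2042.224.

Q* ≈ 2,042.2 coils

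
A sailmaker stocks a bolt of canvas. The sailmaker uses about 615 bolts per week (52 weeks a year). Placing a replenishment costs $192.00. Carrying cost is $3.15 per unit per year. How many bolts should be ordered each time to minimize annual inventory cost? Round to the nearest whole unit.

Annual demand D = 615 × 52 = 31,980.
EOQ = √(2DS / H) = √(2 × 31,980 × 192 / 3.15).
= √(12,280,320 / 3.15) = √3,898,514.2857 ≈ 1974.466.

Q* ≈ 1,974 bolts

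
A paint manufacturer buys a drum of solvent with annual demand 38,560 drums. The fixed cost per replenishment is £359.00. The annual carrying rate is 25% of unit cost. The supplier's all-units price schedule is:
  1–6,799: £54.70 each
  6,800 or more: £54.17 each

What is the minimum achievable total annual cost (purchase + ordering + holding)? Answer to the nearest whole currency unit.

Holding cost per unit per year at price C is H = 0.25·C.
Candidates are each tier's EOQ (if it falls in that tier) and each price-break quantity.
EOQ at £54.70 = 1422.9 (feasible in tier 1): TC = 38,560×£54.70 + (38,560/1422.9)×359 + (1422.9/2)×0.25×£54.70 = £2,128,689.83.
EOQ at £54.17 = 1429.8 < 6800, so use break Q=6800: TC = 38,560×£54.17 + (38,560/6800.0)×359 + (6800.0/2)×0.25×£54.17 = £2,136,875.44.
Lowest total cost among the candidates is at Q = 1422.9.

TC* ≈ £2,128,690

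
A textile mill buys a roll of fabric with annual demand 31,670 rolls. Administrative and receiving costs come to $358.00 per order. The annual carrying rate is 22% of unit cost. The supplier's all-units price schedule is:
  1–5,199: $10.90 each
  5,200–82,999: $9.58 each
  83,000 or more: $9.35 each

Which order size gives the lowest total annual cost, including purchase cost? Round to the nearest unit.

Holding cost per unit per year at price C is H = 0.22·C.
For each price level, check whether its EOQ is feasible; otherwise the best quantity at that price is the breakpoint.
EOQ at $10.90 = 3075.1 (feasible in tier 1): TC = 31,670×$10.90 + (31,670/3075.1)×358 + (3075.1/2)×0.22×$10.90 = $352,577.03.
EOQ at $9.58 = 3280.1 < 5200, so use break Q=5200: TC = 31,670×$9.58 + (31,670/5200.0)×358 + (5200.0/2)×0.22×$9.58 = $311,058.72.
EOQ at $9.35 = 3320.2 < 83000, so use break Q=83000: TC = 31,670×$9.35 + (31,670/83000.0)×358 + (83000.0/2)×0.22×$9.35 = $381,616.60.
Lowest total cost is $311,058.72 at Q = 5200.0.

Q* ≈ 5,200 rolls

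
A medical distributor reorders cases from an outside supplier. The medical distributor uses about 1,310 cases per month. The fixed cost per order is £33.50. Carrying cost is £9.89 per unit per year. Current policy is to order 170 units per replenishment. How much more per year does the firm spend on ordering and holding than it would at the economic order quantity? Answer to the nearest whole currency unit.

Extra cost ≈ £711 per year

Annual demand D = 1,310 × 12 = 15,720.
EOQ = √(2DS/H) = √(2 × 15,720 × 33.5 / 9.89) ≈ 326.34.
Cost at Q* = (D/Q*)S + (Q*/2)H = √(2DSH) ≈ £3,227.47.
Cost at Q = 170: (15,720/170)×33.5 + (170/2)×9.89 = £3,097.76 + £840.65 = £3,938.41.
Excess = £3,938.41 − £3,227.47 = £710.95.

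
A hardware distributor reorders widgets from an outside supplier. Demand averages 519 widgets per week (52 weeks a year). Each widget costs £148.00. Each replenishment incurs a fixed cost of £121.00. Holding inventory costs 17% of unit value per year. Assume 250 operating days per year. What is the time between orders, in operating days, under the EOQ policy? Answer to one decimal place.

T ≈ 4.7 days

Annual demand D = 519 × 52 = 26,988.
Holding cost H = 0.17 × £148.00 = £25.1600 per unit per year.
EOQ = √(2DS/H) = √(2 × 26,988 × 121 / 25.16) ≈ 509.49.
Cycle time = Q*/D × 250 = 509.49 / 26,988 × 250 ≈ 4.720 days.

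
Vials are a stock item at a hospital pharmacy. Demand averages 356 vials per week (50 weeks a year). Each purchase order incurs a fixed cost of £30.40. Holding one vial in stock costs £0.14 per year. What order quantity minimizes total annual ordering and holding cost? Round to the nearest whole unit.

Annual demand D = 356 × 50 = 17,800.
EOQ = √(2DS / H) = √(2 × 17,800 × 30.4 / 0.14).
= √(1,082,240 / 0.14) = √7,730,285.7143 ≈ 2780.339.

Q* ≈ 2,780 vials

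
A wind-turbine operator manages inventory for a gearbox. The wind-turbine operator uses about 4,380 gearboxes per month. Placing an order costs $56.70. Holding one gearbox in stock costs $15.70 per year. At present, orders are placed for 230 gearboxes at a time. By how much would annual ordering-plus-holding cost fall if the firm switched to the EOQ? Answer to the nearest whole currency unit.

Annual demand D = 4,380 × 12 = 52,560.
EOQ = √(2DS/H) = √(2 × 52,560 × 56.7 / 15.7) ≈ 616.15.
Cost at Q* = (D/Q*)S + (Q*/2)H = √(2DSH) ≈ $9,673.51.
Cost at Q = 230: (52,560/230)×56.7 + (230/2)×15.7 = $12,957.18 + $1,805.50 = $14,762.68.
Excess = $14,762.68 − $9,673.51 = $5,089.17.

Extra cost ≈ $5,089 per year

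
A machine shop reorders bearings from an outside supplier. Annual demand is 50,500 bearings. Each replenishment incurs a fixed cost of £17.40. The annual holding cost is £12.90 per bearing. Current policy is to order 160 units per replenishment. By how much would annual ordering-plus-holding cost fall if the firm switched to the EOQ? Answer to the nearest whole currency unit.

EOQ = √(2DS/H) = √(2 × 50,500 × 17.4 / 12.9) ≈ 369.10.
Cost at Q* = (D/Q*)S + (Q*/2)H = √(2DSH) ≈ £4,761.35.
Cost at Q = 160: (50,500/160)×17.4 + (160/2)×12.9 = £5,491.88 + £1,032.00 = £6,523.88.
Excess = £6,523.88 − £4,761.35 = £1,762.52.

Extra cost ≈ £1,763 per year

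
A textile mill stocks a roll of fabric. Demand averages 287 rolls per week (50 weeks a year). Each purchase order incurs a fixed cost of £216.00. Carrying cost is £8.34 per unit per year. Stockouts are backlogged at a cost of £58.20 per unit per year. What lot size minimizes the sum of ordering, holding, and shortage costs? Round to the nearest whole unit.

Annual demand D = 287 × 50 = 14,350.
With planned backorders, Q* = √(2DS/H) · √((H+B)/B).
√(2DS/H) = √(2 × 14,350 × 216 / 8.34) = 862.154.
√((H+B)/B) = √((8.34+58.2)/58.2) = 1.0693.
Q* ≈ 921.859.

Q* ≈ 922 rolls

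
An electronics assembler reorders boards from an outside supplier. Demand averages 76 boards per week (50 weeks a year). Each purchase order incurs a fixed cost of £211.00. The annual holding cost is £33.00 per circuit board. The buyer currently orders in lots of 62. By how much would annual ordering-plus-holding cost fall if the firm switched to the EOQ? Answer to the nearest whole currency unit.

Extra cost ≈ £6,681 per year

Annual demand D = 76 × 50 = 3,800.
EOQ = √(2DS/H) = √(2 × 3,800 × 211 / 33) ≈ 220.44.
Cost at Q* = (D/Q*)S + (Q*/2)H = √(2DSH) ≈ £7,274.53.
Cost at Q = 62: (3,800/62)×211 + (62/2)×33 = £12,932.26 + £1,023.00 = £13,955.26.
Excess = £13,955.26 − £7,274.53 = £6,680.73.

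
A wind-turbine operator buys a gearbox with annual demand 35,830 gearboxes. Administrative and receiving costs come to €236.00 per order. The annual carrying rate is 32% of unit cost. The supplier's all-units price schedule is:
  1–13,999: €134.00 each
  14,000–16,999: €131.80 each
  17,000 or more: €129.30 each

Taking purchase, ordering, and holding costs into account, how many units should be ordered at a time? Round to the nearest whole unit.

Q* ≈ 628 gearboxes

Holding cost per unit per year at price C is H = 0.32·C.
Evaluate total cost at each tier's feasible EOQ or, if the EOQ is below the tier, at the tier's minimum quantity.
EOQ at €134.00 = 628.0 (feasible in tier 1): TC = 35,830×€134.00 + (35,830/628.0)×236 + (628.0/2)×0.32×€134.00 = €4,828,149.10.
EOQ at €131.80 = 633.2 < 14000, so use break Q=14000: TC = 35,830×€131.80 + (35,830/14000.0)×236 + (14000.0/2)×0.32×€131.80 = €5,018,229.99.
EOQ at €129.30 = 639.3 < 17000, so use break Q=17000: TC = 35,830×€129.30 + (35,830/17000.0)×236 + (17000.0/2)×0.32×€129.30 = €4,985,012.40.
Lowest total cost is €4,828,149.10 at Q = 628.0.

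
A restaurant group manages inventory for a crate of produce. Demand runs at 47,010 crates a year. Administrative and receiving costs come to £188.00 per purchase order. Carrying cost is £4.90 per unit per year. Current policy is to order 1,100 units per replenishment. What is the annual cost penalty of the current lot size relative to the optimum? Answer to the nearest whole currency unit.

EOQ = √(2DS/H) = √(2 × 47,010 × 188 / 4.9) ≈ 1899.29.
Cost at Q* = (D/Q*)S + (Q*/2)H = √(2DSH) ≈ £9,306.52.
Cost at Q = 1,100: (47,010/1,100)×188 + (1,100/2)×4.9 = £8,034.44 + £2,695.00 = £10,729.44.
Excess = £10,729.44 − £9,306.52 = £1,422.92.

Extra cost ≈ £1,423 per year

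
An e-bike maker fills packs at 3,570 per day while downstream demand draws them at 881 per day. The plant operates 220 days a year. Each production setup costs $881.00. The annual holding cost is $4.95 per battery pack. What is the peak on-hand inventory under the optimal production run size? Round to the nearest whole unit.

I_max ≈ 7,209 packs

Annual demand D = 881 × 220 = 193,820.
Production build-up factor (1 − d/p) = 1 − 881/3,570 = 0.7532.
Q* = √(2DS / (H(1 − d/p))) = √(2 × 193,820 × 881 / (4.95 × 0.7532)).
= √(341,510,840 / 3.7284) ≈ 9570.582.
Maximum inventory = Q*(1 − d/p) = 9570.582 × 0.7532 ≈ 7208.766.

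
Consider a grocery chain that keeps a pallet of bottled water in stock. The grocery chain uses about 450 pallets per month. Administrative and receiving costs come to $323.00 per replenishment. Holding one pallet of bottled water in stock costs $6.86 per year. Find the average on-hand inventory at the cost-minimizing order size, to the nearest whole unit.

Annual demand D = 450 × 12 = 5,400.
Q* = √(2DS/H) = √(2 × 5,400 × 323 / 6.86) ≈ 713.10.
Average inventory = Q*/2 ≈ 713.10 / 2 = 356.551.

Average inventory ≈ 357 pallets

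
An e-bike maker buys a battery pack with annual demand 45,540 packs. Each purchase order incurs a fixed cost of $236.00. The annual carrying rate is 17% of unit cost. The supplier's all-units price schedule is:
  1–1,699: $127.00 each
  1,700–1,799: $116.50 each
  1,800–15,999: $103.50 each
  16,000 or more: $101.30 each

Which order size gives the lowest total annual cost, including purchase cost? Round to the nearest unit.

Q* ≈ 1,800 packs

Holding cost per unit per year at price C is H = 0.17·C.
Evaluate total cost at each tier's feasible EOQ or, if the EOQ is below the tier, at the tier's minimum quantity.
EOQ at $127.00 = 997.8 (feasible in tier 1): TC = 45,540×$127.00 + (45,540/997.8)×236 + (997.8/2)×0.17×$127.00 = $5,805,122.39.
EOQ at $116.50 = 1041.8 < 1700, so use break Q=1700: TC = 45,540×$116.50 + (45,540/1700.0)×236 + (1700.0/2)×0.17×$116.50 = $5,328,566.27.
EOQ at $103.50 = 1105.3 < 1800, so use break Q=1800: TC = 45,540×$103.50 + (45,540/1800.0)×236 + (1800.0/2)×0.17×$103.50 = $4,735,196.30.
EOQ at $101.30 = 1117.2 < 16000, so use break Q=16000: TC = 45,540×$101.30 + (45,540/16000.0)×236 + (16000.0/2)×0.17×$101.30 = $4,751,641.71.
Lowest total cost is $4,735,196.30 at Q = 1800.0.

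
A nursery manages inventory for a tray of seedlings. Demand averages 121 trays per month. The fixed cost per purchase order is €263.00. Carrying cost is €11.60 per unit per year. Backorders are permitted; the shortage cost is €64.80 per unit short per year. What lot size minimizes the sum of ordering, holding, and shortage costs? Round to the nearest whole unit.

Q* ≈ 279 trays

Annual demand D = 121 × 12 = 1,452.
With planned backorders, Q* = √(2DS/H) · √((H+B)/B).
√(2DS/H) = √(2 × 1,452 × 263 / 11.6) = 256.594.
√((H+B)/B) = √((11.6+64.8)/64.8) = 1.0858.
Q* ≈ 278.616.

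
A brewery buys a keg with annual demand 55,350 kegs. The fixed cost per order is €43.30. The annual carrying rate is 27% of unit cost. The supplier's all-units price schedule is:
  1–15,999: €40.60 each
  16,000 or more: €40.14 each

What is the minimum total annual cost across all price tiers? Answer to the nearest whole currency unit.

TC* ≈ €2,254,459

Holding cost per unit per year at price C is H = 0.27·C.
Candidates are each tier's EOQ (if it falls in that tier) and each price-break quantity.
EOQ at €40.60 = 661.3 (feasible in tier 1): TC = 55,350×€40.60 + (55,350/661.3)×43.3 + (661.3/2)×0.27×€40.60 = €2,254,458.74.
EOQ at €40.14 = 665.0 < 16000, so use break Q=16000: TC = 55,350×€40.14 + (55,350/16000.0)×43.3 + (16000.0/2)×0.27×€40.14 = €2,308,601.19.
Lowest total cost among the candidates is at Q = 661.3.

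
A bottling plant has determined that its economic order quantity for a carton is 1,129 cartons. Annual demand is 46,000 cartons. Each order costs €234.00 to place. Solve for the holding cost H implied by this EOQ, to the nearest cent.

H ≈ €16.89

The basic EOQ model gives Q* = √(2DS/H); rearrange for the unknown.
From Q* = √(2DS/H): H = 2DS / Q*² = 2 × 46,000 × 234 / 1,129² = 16.8895.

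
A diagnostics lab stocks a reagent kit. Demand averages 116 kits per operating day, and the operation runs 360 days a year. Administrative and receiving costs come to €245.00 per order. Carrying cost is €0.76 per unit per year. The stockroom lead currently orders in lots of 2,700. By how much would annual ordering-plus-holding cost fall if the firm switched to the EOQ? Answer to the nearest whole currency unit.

Annual demand D = 116 × 360 = 41,760.
EOQ = √(2DS/H) = √(2 × 41,760 × 245 / 0.76) ≈ 5188.85.
Cost at Q* = (D/Q*)S + (Q*/2)H = √(2DSH) ≈ €3,943.53.
Cost at Q = 2,700: (41,760/2,700)×245 + (2,700/2)×0.76 = €3,789.33 + €1,026.00 = €4,815.33.
Excess = €4,815.33 − €3,943.53 = €871.80.

Extra cost ≈ €872 per year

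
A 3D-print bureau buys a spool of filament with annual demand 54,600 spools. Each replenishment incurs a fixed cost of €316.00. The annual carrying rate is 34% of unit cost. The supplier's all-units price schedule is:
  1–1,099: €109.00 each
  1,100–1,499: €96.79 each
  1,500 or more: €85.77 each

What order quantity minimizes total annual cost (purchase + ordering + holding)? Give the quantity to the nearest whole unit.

Q* ≈ 1,500 spools

Holding cost per unit per year at price C is H = 0.34·C.
Evaluate total cost at each tier's feasible EOQ or, if the EOQ is below the tier, at the tier's minimum quantity.
EOQ at €109.00 = 964.9 (feasible in tier 1): TC = 54,600×€109.00 + (54,600/964.9)×316 + (964.9/2)×0.34×€109.00 = €5,987,160.83.
EOQ at €96.79 = 1024.0 < 1100, so use break Q=1100: TC = 54,600×€96.79 + (54,600/1100.0)×316 + (1100.0/2)×0.34×€96.79 = €5,318,518.82.
EOQ at €85.77 = 1087.8 < 1500, so use break Q=1500: TC = 54,600×€85.77 + (54,600/1500.0)×316 + (1500.0/2)×0.34×€85.77 = €4,716,415.75.
Lowest total cost is €4,716,415.75 at Q = 1500.0.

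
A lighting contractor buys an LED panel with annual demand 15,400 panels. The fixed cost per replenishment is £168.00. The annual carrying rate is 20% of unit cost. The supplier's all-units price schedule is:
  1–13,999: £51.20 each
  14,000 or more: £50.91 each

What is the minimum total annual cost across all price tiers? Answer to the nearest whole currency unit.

TC* ≈ £795,759

Holding cost per unit per year at price C is H = 0.20·C.
Candidates are each tier's EOQ (if it falls in that tier) and each price-break quantity.
EOQ at £51.20 = 710.9 (feasible in tier 1): TC = 15,400×£51.20 + (15,400/710.9)×168 + (710.9/2)×0.20×£51.20 = £795,759.14.
EOQ at £50.91 = 712.9 < 14000, so use break Q=14000: TC = 15,400×£50.91 + (15,400/14000.0)×168 + (14000.0/2)×0.20×£50.91 = £855,472.80.
Lowest total cost among the candidates is at Q = 710.9.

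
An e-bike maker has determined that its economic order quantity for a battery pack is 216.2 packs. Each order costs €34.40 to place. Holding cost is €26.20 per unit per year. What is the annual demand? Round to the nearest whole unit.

Squaring Q* = √(2DS/H) gives Q*² = 2DS/H.
From Q* = √(2DS/H): D = Q*²H / (2S) = 216.2² × 26.2 / (2 × 34.4) = 17800.173.

D ≈ 17,800 packs per year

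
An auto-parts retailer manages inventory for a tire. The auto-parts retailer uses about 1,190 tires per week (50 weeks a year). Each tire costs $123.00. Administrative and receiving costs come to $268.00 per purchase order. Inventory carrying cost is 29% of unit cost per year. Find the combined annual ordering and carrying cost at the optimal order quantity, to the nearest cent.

TC* ≈ $33,728.14

Annual demand D = 1,190 × 50 = 59,500.
Holding cost H = 0.29 × $123.00 = $35.6700 per unit per year.
The optimal lot size = √(2DS/H) = √(2 × 59,500 × 268 / 35.67) ≈ 945.56.
At the optimum the two cost components are equal, so total cost = 2·(Q*/2)H = Q*·H.
Minimum total = √(2DSH) = √(2 × 59,500 × 268 × 35.67) ≈ 33728.143.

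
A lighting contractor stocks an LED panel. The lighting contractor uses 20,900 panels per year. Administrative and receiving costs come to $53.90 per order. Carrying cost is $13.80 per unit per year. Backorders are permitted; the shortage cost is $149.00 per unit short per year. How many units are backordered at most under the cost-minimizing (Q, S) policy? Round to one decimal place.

S* ≈ 35.8 panels

With planned backorders, Q* = √(2DS/H) · √((H+B)/B).
√(2DS/H) = √(2 × 20,900 × 53.9 / 13.8) = 404.057.
√((H+B)/B) = √((13.8+149)/149) = 1.0453.
Q* ≈ 422.354.
S* = Q* · H/(H+B) = 422.354 × 13.8/162.8 ≈ 35.802.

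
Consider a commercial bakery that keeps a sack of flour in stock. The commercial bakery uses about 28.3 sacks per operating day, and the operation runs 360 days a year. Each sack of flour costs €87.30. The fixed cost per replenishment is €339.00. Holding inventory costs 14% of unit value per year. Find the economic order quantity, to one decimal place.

Q* ≈ 751.8 sacks

Annual demand D = 28.3 × 360 = 10,188.
Holding cost H = 0.14 × €87.30 = €12.2220 per unit per year.
EOQ = √(2DS / H) = √(2 × 10,188 × 339 / 12.222).
= √(6,907,464 / 12.222) = √565,166.4212 ≈ 751.776.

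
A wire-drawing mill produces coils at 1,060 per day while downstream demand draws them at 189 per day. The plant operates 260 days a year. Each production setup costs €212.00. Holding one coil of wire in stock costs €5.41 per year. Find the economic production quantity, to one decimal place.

Annual demand D = 189 × 260 = 49,140.
Production build-up factor (1 − d/p) = 1 − 189/1,060 = 0.8217.
Q* = √(2DS / (H(1 − d/p))) = √(2 × 49,140 × 212 / (5.41 × 0.8217)).
= √(20,835,360 / 4.4454) ≈ 2164.939.

Q* ≈ 2,164.9 coils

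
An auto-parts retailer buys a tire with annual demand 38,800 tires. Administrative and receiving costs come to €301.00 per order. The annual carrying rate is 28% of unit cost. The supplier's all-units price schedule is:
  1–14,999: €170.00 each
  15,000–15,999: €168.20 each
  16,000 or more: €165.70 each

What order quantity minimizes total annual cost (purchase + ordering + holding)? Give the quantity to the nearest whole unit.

Q* ≈ 701 tires

Holding cost per unit per year at price C is H = 0.28·C.
For each price level, check whether its EOQ is feasible; otherwise the best quantity at that price is the breakpoint.
EOQ at €170.00 = 700.5 (feasible in tier 1): TC = 38,800×€170.00 + (38,800/700.5)×301 + (700.5/2)×0.28×€170.00 = €6,629,343.99.
EOQ at €168.20 = 704.2 < 15000, so use break Q=15000: TC = 38,800×€168.20 + (38,800/15000.0)×301 + (15000.0/2)×0.28×€168.20 = €6,880,158.59.
EOQ at €165.70 = 709.5 < 16000, so use break Q=16000: TC = 38,800×€165.70 + (38,800/16000.0)×301 + (16000.0/2)×0.28×€165.70 = €6,801,057.92.
Lowest total cost is €6,629,343.99 at Q = 700.5.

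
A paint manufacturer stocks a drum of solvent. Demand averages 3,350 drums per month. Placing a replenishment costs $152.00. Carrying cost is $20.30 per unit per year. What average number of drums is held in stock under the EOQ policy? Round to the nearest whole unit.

Annual demand D = 3,350 × 12 = 40,200.
Q* = √(2DS/H) = √(2 × 40,200 × 152 / 20.3) ≈ 775.89.
Average inventory = Q*/2 ≈ 775.89 / 2 = 387.946.

Average inventory ≈ 388 drums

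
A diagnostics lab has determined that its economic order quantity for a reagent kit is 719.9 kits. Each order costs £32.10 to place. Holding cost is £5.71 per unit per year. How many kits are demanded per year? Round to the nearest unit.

Invert the EOQ relation Q*² = 2DS/H.
From Q* = √(2DS/H): D = Q*²H / (2S) = 719.9² × 5.71 / (2 × 32.1) = 46094.109.

D ≈ 46,094 kits per year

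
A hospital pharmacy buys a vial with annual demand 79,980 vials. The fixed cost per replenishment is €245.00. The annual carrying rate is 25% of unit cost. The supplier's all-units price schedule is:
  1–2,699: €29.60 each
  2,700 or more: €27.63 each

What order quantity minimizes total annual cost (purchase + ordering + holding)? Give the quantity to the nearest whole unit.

Q* ≈ 2,700 vials

Holding cost per unit per year at price C is H = 0.25·C.
Candidates are each tier's EOQ (if it falls in that tier) and each price-break quantity.
EOQ at €29.60 = 2301.3 (feasible in tier 1): TC = 79,980×€29.60 + (79,980/2301.3)×245 + (2301.3/2)×0.25×€29.60 = €2,384,437.61.
EOQ at €27.63 = 2381.9 < 2700, so use break Q=2700: TC = 79,980×€27.63 + (79,980/2700.0)×245 + (2700.0/2)×0.25×€27.63 = €2,226,429.97.
Lowest total cost is €2,226,429.97 at Q = 2700.0.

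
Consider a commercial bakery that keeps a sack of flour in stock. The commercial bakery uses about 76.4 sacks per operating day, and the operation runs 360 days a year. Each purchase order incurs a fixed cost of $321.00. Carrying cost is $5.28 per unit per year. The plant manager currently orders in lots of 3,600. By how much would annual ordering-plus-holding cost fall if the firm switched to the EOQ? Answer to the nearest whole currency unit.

Annual demand D = 76.4 × 360 = 27,504.
EOQ = √(2DS/H) = √(2 × 27,504 × 321 / 5.28) ≈ 1828.73.
Cost at Q* = (D/Q*)S + (Q*/2)H = √(2DSH) ≈ $9,655.67.
Cost at Q = 3,600: (27,504/3,600)×321 + (3,600/2)×5.28 = $2,452.44 + $9,504.00 = $11,956.44.
Excess = $11,956.44 − $9,655.67 = $2,300.77.

Extra cost ≈ $2,301 per year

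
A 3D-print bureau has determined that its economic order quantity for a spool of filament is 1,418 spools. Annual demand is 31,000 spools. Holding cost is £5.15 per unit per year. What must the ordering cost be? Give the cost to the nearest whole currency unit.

S ≈ £167

Squaring Q* = √(2DS/H) gives Q*² = 2DS/H.
From Q* = √(2DS/H): S = Q*²H / (2D) = 1,418² × 5.15 / (2 × 31,000) = 167.0198.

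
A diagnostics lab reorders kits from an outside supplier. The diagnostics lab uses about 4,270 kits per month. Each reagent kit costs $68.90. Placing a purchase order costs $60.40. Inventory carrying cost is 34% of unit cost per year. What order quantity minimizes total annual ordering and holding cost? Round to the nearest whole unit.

Q* ≈ 514 kits

Annual demand D = 4,270 × 12 = 51,240.
Holding cost H = 0.34 × $68.90 = $23.4260 per unit per year.
EOQ = √(2DS / H) = √(2 × 51,240 × 60.4 / 23.426).
= √(6,189,792 / 23.426) = √264,227.4396 ≈ 514.031.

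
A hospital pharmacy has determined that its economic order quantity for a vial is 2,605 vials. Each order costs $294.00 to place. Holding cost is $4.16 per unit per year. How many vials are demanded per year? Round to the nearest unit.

The basic EOQ model gives Q* = √(2DS/H); rearrange for the unknown.
From Q* = √(2DS/H): D = Q*²H / (2S) = 2,605² × 4.16 / (2 × 294) = 48009.973.

D ≈ 48,010 vials per year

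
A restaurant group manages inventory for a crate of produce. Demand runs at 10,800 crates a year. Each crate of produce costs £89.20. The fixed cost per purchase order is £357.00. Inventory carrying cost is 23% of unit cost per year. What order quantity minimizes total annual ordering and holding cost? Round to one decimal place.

Q* ≈ 613.1 crates

Holding cost H = 0.23 × £89.20 = £20.5160 per unit per year.
EOQ = √(2DS / H) = √(2 × 10,800 × 357 / 20.516).
= √(7,711,200 / 20.516) = √375,862.7413 ≈ 613.076.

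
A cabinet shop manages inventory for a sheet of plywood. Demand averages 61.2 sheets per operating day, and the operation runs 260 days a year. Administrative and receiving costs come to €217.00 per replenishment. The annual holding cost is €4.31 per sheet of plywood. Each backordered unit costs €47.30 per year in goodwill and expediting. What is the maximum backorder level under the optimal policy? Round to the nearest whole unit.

Annual demand D = 61.2 × 260 = 15,912.
With planned backorders, Q* = √(2DS/H) · √((H+B)/B).
√(2DS/H) = √(2 × 15,912 × 217 / 4.31) = 1265.810.
√((H+B)/B) = √((4.31+47.3)/47.3) = 1.0446.
Q* ≈ 1322.224.
S* = Q* · H/(H+B) = 1322.224 × 4.31/51.61 ≈ 110.420.

S* ≈ 110 sheets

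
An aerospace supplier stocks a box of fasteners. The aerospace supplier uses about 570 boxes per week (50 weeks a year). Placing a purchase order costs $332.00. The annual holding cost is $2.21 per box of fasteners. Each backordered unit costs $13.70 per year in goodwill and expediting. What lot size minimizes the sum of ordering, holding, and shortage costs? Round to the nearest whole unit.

Q* ≈ 3,153 boxes

Annual demand D = 570 × 50 = 28,500.
With planned backorders, Q* = √(2DS/H) · √((H+B)/B).
√(2DS/H) = √(2 × 28,500 × 332 / 2.21) = 2926.243.
√((H+B)/B) = √((2.21+13.7)/13.7) = 1.0776.
Q* ≈ 3153.444.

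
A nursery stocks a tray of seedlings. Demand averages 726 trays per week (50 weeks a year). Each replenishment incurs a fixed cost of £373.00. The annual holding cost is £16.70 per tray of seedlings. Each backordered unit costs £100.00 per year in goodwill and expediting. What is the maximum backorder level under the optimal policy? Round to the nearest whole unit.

S* ≈ 197 trays

Annual demand D = 726 × 50 = 36,300.
With planned backorders, Q* = √(2DS/H) · √((H+B)/B).
√(2DS/H) = √(2 × 36,300 × 373 / 16.7) = 1273.399.
√((H+B)/B) = √((16.7+100)/100) = 1.0803.
Q* ≈ 1375.625.
S* = Q* · H/(H+B) = 1375.625 × 16.7/116.7 ≈ 196.855.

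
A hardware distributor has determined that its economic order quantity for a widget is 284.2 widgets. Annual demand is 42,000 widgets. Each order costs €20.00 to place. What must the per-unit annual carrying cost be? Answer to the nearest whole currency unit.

The basic EOQ model gives Q* = √(2DS/H); rearrange for the unknown.
From Q* = √(2DS/H): H = 2DS / Q*² = 2 × 42,000 × 20 / 284.2² = 20.7999.

H ≈ €21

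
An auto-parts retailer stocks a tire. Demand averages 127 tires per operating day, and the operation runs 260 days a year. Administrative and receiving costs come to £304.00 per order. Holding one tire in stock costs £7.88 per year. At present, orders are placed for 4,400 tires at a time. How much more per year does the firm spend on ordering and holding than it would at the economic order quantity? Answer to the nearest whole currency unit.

Extra cost ≈ £7,040 per year

Annual demand D = 127 × 260 = 33,020.
EOQ = √(2DS/H) = √(2 × 33,020 × 304 / 7.88) ≈ 1596.16.
Cost at Q* = (D/Q*)S + (Q*/2)H = √(2DSH) ≈ £12,577.76.
Cost at Q = 4,400: (33,020/4,400)×304 + (4,400/2)×7.88 = £2,281.38 + £17,336.00 = £19,617.38.
Excess = £19,617.38 − £12,577.76 = £7,039.62.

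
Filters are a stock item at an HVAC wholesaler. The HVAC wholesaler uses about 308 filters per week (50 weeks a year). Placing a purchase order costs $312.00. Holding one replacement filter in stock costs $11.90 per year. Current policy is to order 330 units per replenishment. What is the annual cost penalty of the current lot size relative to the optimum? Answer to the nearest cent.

Extra cost ≈ $5,829.85 per year

Annual demand D = 308 × 50 = 15,400.
EOQ = √(2DS/H) = √(2 × 15,400 × 312 / 11.9) ≈ 898.63.
Cost at Q* = (D/Q*)S + (Q*/2)H = √(2DSH) ≈ $10,693.65.
Cost at Q = 330: (15,400/330)×312 + (330/2)×11.9 = $14,560.00 + $1,963.50 = $16,523.50.
Excess = $16,523.50 − $10,693.65 = $5,829.85.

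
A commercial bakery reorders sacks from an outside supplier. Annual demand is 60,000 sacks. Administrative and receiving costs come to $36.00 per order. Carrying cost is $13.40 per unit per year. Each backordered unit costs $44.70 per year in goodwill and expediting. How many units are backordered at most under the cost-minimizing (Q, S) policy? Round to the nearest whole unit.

S* ≈ 149 sacks

With planned backorders, Q* = √(2DS/H) · √((H+B)/B).
√(2DS/H) = √(2 × 60,000 × 36 / 13.4) = 567.792.
√((H+B)/B) = √((13.4+44.7)/44.7) = 1.1401.
Q* ≈ 647.327.
S* = Q* · H/(H+B) = 647.327 × 13.4/58.1 ≈ 149.297.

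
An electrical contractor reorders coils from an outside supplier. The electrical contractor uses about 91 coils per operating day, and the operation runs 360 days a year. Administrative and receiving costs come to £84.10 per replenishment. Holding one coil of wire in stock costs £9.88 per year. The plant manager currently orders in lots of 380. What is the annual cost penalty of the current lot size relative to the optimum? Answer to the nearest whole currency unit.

Extra cost ≈ £1,749 per year

Annual demand D = 91 × 360 = 32,760.
EOQ = √(2DS/H) = √(2 × 32,760 × 84.1 / 9.88) ≈ 746.80.
Cost at Q* = (D/Q*)S + (Q*/2)H = √(2DSH) ≈ £7,378.42.
Cost at Q = 380: (32,760/380)×84.1 + (380/2)×9.88 = £7,250.31 + £1,877.20 = £9,127.51.
Excess = £9,127.51 − £7,378.42 = £1,749.08.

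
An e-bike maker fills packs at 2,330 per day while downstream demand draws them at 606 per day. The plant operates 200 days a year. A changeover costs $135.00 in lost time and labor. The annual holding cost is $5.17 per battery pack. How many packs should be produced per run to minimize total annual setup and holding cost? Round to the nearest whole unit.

Annual demand D = 606 × 200 = 121,200.
Production build-up factor (1 − d/p) = 1 − 606/2,330 = 0.7399.
Q* = √(2DS / (H(1 − d/p))) = √(2 × 121,200 × 135 / (5.17 × 0.7399)).
= √(32,724,000 / 3.8254) ≈ 2924.807.

Q* ≈ 2,925 packs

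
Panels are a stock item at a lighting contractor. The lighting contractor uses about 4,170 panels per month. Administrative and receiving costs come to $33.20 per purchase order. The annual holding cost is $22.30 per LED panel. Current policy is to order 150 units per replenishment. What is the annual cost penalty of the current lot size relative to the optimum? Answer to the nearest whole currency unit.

Extra cost ≈ $4,140 per year

Annual demand D = 4,170 × 12 = 50,040.
EOQ = √(2DS/H) = √(2 × 50,040 × 33.2 / 22.3) ≈ 386.00.
Cost at Q* = (D/Q*)S + (Q*/2)H = √(2DSH) ≈ $8,607.86.
Cost at Q = 150: (50,040/150)×33.2 + (150/2)×22.3 = $11,075.52 + $1,672.50 = $12,748.02.
Excess = $12,748.02 − $8,607.86 = $4,140.16.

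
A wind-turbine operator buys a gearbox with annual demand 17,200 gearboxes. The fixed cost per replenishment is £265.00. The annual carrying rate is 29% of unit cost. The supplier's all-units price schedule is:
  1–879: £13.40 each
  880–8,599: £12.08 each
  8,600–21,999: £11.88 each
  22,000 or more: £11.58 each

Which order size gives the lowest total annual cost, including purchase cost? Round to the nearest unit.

Q* ≈ 1,613 gearboxes

Holding cost per unit per year at price C is H = 0.29·C.
Candidates are each tier's EOQ (if it falls in that tier) and each price-break quantity.
Tier 1 (£13.40): EOQ = 1531.6 exceeds tier's upper bound 879, so this tier is dominated.
EOQ at £12.08 = 1613.1 (feasible in tier 2): TC = 17,200×£12.08 + (17,200/1613.1)×265 + (1613.1/2)×0.29×£12.08 = £213,427.12.
EOQ at £11.88 = 1626.7 < 8600, so use break Q=8600: TC = 17,200×£11.88 + (17,200/8600.0)×265 + (8600.0/2)×0.29×£11.88 = £219,680.36.
EOQ at £11.58 = 1647.6 < 22000, so use break Q=22000: TC = 17,200×£11.58 + (17,200/22000.0)×265 + (22000.0/2)×0.29×£11.58 = £236,323.38.
Lowest total cost is £213,427.12 at Q = 1613.1.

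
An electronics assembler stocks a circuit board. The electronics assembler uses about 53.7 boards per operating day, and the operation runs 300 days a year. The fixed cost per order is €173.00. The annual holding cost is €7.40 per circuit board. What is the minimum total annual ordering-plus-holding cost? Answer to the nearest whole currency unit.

TC* ≈ €6,422

Annual demand D = 53.7 × 300 = 16,110.
Q* = √(2DS/H) = √(2 × 16,110 × 173 / 7.4) ≈ 867.90.
At Q*, ordering cost (D/Q*)S equals holding cost (Q*/2)H, each = √(DSH/2).
Minimum total = √(2DSH) = √(2 × 16,110 × 173 × 7.4) ≈ 6422.464.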